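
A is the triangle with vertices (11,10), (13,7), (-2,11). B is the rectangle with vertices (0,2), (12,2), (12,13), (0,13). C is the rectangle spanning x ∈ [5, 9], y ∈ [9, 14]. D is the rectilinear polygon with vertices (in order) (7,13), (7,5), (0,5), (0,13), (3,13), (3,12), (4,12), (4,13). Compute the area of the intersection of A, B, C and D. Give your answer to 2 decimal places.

The intersection is the polygon with vertices (5,10.461), (7,10.308), (7,9), (5.5,9), (5,9.133).
By the shoelace formula its area is 2.74.

2.74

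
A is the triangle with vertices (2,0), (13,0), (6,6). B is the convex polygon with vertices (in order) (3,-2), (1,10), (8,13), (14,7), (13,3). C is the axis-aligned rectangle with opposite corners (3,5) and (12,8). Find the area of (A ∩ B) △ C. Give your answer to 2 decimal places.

52.22

|A ∩ B| = 27.0491.
|(A ∩ B) ∩ C| = 0.9167.
|(A ∩ B) △ C| = 27.0491 + 27 − 1.8333 = 52.22.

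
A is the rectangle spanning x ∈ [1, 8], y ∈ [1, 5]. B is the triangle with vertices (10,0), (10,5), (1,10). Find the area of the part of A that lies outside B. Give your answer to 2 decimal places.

|A| = 28, |A∩B| = 3.4722.
|A ∖ B| = |A| − |A∩B| = 28 − 3.4722 = 24.53.

24.53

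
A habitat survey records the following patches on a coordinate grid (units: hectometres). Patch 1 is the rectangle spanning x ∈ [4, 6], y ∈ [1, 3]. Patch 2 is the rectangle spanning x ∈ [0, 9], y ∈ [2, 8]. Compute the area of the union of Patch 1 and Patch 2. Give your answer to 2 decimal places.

By inclusion–exclusion:
Individual areas: |Patch 1| = 4, |Patch 2| = 54.
|Patch 1∩Patch 2|: x∈[4,6], y∈[2,3] → 2·1 = 2.
|Patch 1 ∪ Patch 2| = 58 − 2 = 56.00.

56.00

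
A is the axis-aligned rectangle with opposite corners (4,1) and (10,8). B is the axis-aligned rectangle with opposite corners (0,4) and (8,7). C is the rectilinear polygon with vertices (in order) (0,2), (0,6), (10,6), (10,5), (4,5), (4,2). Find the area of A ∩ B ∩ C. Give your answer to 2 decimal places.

4.00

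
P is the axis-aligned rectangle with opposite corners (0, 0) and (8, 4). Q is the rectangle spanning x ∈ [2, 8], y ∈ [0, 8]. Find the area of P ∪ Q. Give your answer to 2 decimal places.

56.00

By inclusion–exclusion:
Individual areas: |P| = 32, |Q| = 48.
|P∩Q|: x∈[2,8], y∈[0,4] → 6·4 = 24.
|P ∪ Q| = 80 − 24 = 56.00.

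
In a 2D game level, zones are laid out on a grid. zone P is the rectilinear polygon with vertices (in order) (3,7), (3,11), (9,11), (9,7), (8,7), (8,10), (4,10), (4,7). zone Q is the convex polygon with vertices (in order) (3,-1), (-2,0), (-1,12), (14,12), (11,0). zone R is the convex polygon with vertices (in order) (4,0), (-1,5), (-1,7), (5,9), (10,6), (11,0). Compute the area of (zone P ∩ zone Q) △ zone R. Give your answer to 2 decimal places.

84.93

|zone P ∩ zone Q| = 12.
|(zone P ∩ zone Q) ∩ zone R| = 1.5333.
|(zone P ∩ zone Q) △ zone R| = 12 + 76 − 3.0667 = 84.93.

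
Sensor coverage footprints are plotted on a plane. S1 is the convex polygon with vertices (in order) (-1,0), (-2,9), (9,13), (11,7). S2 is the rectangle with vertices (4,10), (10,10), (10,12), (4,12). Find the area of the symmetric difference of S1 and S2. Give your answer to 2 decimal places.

85.67

|S1| = 94.5, |S2| = 12, |S1∩S2| = 10.4129.
|S1 △ S2| = |S1| + |S2| − 2·|S1∩S2| = 94.5 + 12 − 20.8258 = 85.67.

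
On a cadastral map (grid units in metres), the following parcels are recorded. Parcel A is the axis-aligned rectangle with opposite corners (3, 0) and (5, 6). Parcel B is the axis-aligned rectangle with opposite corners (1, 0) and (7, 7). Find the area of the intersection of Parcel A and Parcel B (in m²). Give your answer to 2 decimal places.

|Parcel A∩Parcel B|: x∈[3,5], y∈[0,6] → 2·6 = 12.

12.00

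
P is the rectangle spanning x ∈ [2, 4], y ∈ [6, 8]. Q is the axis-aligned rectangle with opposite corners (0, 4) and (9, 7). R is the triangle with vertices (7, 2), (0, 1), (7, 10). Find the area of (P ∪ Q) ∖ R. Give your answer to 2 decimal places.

|P ∪ Q| = 29.
|(P ∪ Q) ∩ R| = 10.5.
|(P ∪ Q) ∖ R| = 29 − 10.5 = 18.50.

18.50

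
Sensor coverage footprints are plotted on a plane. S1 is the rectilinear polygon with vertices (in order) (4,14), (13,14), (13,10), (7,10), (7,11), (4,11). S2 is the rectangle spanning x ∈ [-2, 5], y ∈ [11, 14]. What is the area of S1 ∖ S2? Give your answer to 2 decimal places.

|S1| = 33, |S1∩S2| = 3.
|S1 ∖ S2| = |S1| − |S1∩S2| = 33 − 3 = 30.00.

30.00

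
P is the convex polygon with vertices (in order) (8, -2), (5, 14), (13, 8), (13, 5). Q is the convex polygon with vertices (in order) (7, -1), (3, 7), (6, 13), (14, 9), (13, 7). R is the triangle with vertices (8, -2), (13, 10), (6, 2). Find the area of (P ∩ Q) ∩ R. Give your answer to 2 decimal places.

The region (P ∩ Q) ∩ R is the polygon with vertices (12.365,8.476), (10.188,3.25), (7.65,-0.133), (7.029,3.176), (11.943,8.793).
By the shoelace formula its area is 15.38.

15.38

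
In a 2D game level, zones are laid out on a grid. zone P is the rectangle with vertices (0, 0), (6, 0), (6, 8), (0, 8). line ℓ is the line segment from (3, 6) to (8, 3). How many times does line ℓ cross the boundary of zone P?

The segment meets the boundary at (6,4.2).

1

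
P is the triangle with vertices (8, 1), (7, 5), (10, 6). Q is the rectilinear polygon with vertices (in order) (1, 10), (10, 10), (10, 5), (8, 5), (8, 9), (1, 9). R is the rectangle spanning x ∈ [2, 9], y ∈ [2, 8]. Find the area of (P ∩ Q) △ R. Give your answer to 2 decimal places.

42.13

|P ∩ Q| = 1.1333.
|(P ∩ Q) ∩ R| = 0.5.
|(P ∩ Q) △ R| = 1.1333 + 42 − 1 = 42.13.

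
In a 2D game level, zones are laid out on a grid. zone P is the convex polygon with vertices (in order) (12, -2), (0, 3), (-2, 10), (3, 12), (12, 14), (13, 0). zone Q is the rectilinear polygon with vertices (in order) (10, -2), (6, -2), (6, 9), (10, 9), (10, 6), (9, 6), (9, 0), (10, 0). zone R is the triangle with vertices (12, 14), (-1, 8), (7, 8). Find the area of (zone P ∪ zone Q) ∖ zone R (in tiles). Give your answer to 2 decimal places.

143.67

|zone P ∪ zone Q| = 167.6667.
|(zone P ∪ zone Q) ∩ zone R| = 24.
|(zone P ∪ zone Q) ∖ zone R| = 167.6667 − 24 = 143.67.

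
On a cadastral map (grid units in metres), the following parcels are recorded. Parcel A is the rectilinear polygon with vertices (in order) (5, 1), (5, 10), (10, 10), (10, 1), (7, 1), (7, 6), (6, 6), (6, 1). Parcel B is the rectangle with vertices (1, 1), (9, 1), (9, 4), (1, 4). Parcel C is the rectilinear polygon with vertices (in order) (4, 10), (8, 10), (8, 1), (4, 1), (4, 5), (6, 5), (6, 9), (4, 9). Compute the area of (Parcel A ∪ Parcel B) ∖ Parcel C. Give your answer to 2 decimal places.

|Parcel A ∪ Parcel B| = 55.
|(Parcel A ∪ Parcel B) ∩ Parcel C| = 24.
|(Parcel A ∪ Parcel B) ∖ Parcel C| = 55 − 24 = 31.00.

31.00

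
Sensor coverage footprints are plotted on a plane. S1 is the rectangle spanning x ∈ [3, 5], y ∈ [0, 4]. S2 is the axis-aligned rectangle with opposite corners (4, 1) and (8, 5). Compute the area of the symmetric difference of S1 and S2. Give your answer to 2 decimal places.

|S1∩S2|: x∈[4,5], y∈[1,4] → 1·3 = 3.
|S1 △ S2| = |S1| + |S2| − 2·|S1∩S2| = 8 + 16 − 6 = 18.00.

18.00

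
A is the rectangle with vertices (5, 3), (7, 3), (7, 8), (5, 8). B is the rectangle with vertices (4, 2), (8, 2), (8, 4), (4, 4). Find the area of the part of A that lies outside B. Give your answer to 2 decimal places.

8.00

|A∩B|: x∈[5,7], y∈[3,4] → 2·1 = 2.
|A| = 10.
|A ∖ B| = |A| − |A∩B| = 10 − 2 = 8.00.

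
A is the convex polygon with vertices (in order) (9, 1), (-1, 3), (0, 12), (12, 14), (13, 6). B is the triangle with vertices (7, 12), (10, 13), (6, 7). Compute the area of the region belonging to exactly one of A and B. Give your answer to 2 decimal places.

132.50

|A| = 139.5, |B| = 7, |A∩B| = 7.
|A △ B| = |A| + |B| − 2·|A∩B| = 139.5 + 7 − 14 = 132.50.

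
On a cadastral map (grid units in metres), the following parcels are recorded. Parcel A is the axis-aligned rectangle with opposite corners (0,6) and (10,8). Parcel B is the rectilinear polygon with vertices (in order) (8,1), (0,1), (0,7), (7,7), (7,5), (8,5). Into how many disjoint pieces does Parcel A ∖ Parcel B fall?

Parcel A ∖ Parcel B is a single connected region.

1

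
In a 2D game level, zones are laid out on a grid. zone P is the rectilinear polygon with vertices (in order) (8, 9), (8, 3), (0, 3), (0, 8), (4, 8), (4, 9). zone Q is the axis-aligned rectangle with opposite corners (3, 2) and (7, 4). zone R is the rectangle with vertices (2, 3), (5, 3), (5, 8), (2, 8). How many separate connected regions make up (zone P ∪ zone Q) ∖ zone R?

(zone P ∪ zone Q) ∖ zone R splits into 2 disjoint pieces (area 23, area 10).

2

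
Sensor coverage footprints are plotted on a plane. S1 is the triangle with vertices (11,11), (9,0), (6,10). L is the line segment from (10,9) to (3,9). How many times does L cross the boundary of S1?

1

The segment meets the boundary at (6.3,9).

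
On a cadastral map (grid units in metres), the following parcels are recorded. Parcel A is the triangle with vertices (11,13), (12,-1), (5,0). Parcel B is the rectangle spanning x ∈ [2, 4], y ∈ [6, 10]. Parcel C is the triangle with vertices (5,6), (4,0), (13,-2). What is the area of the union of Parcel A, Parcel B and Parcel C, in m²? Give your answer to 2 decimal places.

69.18

By inclusion–exclusion:
Individual areas: |Parcel A| = 48.5, |Parcel B| = 8, |Parcel C| = 28.
|Parcel A∩Parcel B| = 0.
|Parcel A∩Parcel C| = 15.3158.
|Parcel B∩Parcel C| = 0.
|Parcel A∩Parcel B∩Parcel C| = 0.
|Parcel A ∪ Parcel B ∪ Parcel C| = 84.5 − 15.3158 + 0 = 69.18.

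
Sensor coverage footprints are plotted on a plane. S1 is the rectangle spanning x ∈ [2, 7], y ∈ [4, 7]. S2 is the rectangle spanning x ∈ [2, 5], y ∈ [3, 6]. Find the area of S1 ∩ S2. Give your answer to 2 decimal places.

6.00

|S1∩S2|: x∈[2,5], y∈[4,6] → 3·2 = 6.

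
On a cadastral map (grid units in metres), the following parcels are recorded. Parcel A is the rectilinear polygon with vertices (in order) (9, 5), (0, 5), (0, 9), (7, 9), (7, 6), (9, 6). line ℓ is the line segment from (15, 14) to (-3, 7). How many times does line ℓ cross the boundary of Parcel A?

The segment meets the boundary at (0,8.167), (2.143,9).

2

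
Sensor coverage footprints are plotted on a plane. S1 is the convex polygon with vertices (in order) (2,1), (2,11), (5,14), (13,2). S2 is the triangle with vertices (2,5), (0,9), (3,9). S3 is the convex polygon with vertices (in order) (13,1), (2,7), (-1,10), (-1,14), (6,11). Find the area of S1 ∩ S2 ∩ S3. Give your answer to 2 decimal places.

The intersection is the polygon with vertices (3,9), (2.44,6.76), (2,7), (2,9).
By the shoelace formula its area is 1.56.

1.56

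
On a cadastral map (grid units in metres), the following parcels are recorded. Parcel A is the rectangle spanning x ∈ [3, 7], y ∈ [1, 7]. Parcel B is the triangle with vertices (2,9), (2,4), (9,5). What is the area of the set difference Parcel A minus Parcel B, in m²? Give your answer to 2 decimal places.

|Parcel A| = 24, |Parcel A∩Parcel B| = 9.6429.
|Parcel A ∖ Parcel B| = |Parcel A| − |Parcel A∩Parcel B| = 24 − 9.6429 = 14.36.

14.36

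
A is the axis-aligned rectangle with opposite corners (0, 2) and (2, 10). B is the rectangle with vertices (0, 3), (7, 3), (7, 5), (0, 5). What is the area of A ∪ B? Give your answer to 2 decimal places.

26.00

By inclusion–exclusion:
Individual areas: |A| = 16, |B| = 14.
|A∩B|: x∈[0,2], y∈[3,5] → 2·2 = 4.
|A ∪ B| = 30 − 4 = 26.00.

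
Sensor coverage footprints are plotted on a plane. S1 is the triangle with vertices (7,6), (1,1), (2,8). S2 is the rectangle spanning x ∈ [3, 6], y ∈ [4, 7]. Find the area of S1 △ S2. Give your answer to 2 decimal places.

|S1| = 18.5, |S2| = 9, |S1∩S2| = 7.7333.
|S1 △ S2| = |S1| + |S2| − 2·|S1∩S2| = 18.5 + 9 − 15.4667 = 12.03.

12.03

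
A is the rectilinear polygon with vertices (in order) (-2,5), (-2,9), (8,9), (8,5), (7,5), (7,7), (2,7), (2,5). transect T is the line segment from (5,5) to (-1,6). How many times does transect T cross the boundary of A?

The segment meets the boundary at (2,5.5).

1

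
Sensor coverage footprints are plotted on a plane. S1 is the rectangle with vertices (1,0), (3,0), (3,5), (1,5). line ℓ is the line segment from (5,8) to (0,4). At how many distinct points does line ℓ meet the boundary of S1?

2

The segment meets the boundary at (1,4.8), (1.25,5).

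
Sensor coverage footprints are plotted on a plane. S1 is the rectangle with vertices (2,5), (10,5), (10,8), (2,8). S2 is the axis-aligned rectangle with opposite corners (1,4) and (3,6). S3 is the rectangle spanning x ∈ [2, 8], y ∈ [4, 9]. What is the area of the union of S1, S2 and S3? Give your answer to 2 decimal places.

By inclusion–exclusion:
Individual areas: |S1| = 24, |S2| = 4, |S3| = 30.
|S1∩S2|: x∈[2,3], y∈[5,6] → 1·1 = 1.
|S1∩S3|: x∈[2,8], y∈[5,8] → 6·3 = 18.
|S2∩S3|: x∈[2,3], y∈[4,6] → 1·2 = 2.
|S1∩S2∩S3| = 1.
|S1 ∪ S2 ∪ S3| = 58 − 21 + 1 = 38.00.

38.00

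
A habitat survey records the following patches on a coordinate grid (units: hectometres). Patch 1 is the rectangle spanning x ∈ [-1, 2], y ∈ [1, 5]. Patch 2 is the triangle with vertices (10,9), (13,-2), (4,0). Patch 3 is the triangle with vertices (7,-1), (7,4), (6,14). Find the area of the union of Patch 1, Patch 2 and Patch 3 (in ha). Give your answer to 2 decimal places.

By inclusion–exclusion:
Individual areas: |Patch 1| = 12, |Patch 2| = 46.5, |Patch 3| = 2.5.
|Patch 1∩Patch 2| = 0.
|Patch 1∩Patch 3| = 0.
|Patch 2∩Patch 3| = 0.902.
|Patch 1∩Patch 2∩Patch 3| = 0.
|Patch 1 ∪ Patch 2 ∪ Patch 3| = 61 − 0.902 + 0 = 60.10.

60.10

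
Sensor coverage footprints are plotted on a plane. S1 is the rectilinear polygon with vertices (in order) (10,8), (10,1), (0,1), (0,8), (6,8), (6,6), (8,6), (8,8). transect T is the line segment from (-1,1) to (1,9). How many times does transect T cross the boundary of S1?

The segment meets the boundary at (0.75,8), (0,5).

2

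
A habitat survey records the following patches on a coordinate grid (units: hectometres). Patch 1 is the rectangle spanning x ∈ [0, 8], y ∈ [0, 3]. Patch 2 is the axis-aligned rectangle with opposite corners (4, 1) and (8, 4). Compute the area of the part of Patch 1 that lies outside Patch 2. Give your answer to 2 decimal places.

|Patch 1∩Patch 2|: x∈[4,8], y∈[1,3] → 4·2 = 8.
|Patch 1| = 24.
|Patch 1 ∖ Patch 2| = |Patch 1| − |Patch 1∩Patch 2| = 24 − 8 = 16.00.

16.00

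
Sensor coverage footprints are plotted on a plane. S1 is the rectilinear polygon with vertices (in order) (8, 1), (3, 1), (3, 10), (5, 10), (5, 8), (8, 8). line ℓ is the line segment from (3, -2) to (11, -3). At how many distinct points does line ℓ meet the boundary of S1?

The segment lies entirely outside S1 and never meets its boundary.

0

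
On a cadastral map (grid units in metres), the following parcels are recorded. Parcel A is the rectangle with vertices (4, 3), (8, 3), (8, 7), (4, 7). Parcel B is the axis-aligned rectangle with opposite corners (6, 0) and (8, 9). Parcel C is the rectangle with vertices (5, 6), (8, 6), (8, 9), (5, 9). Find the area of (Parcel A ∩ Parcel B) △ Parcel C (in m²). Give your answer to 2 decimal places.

13.00

|Parcel A ∩ Parcel B| = 8.
|(Parcel A ∩ Parcel B) ∩ Parcel C| = 2.
|(Parcel A ∩ Parcel B) △ Parcel C| = 8 + 9 − 4 = 13.00.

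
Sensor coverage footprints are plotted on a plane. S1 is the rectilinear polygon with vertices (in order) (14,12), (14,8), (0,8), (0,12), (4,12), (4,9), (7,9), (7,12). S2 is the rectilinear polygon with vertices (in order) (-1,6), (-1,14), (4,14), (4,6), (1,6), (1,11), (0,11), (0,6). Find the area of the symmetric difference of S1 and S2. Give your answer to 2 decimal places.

56.00

|S1| = 47, |S2| = 35, |S1∩S2| = 13.
|S1 △ S2| = |S1| + |S2| − 2·|S1∩S2| = 47 + 35 − 26 = 56.00.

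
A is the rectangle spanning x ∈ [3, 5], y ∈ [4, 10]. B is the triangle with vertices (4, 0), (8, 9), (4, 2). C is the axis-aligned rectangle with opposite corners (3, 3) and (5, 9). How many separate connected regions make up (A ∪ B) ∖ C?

(A ∪ B) ∖ C splits into 2 disjoint pieces (area 2, area 3.8393).

2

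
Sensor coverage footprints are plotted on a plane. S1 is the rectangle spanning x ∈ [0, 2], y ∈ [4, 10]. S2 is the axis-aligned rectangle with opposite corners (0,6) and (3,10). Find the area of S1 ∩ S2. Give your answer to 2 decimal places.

|S1∩S2|: x∈[0,2], y∈[6,10] → 2·4 = 8.

8.00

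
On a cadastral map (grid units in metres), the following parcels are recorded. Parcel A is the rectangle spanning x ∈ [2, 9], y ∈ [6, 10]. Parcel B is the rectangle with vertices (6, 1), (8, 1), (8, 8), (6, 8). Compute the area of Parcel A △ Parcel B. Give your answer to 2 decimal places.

34.00

|Parcel A∩Parcel B|: x∈[6,8], y∈[6,8] → 2·2 = 4.
|Parcel A △ Parcel B| = |Parcel A| + |Parcel B| − 2·|Parcel A∩Parcel B| = 28 + 14 − 8 = 34.00.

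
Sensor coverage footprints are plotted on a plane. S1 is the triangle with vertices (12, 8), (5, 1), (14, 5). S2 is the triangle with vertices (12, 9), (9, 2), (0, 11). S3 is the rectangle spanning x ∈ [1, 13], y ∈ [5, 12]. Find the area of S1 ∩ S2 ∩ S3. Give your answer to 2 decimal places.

1.45

The intersection is the polygon with vertices (10.286,5), (9,5), (11.25,7.25).
By the shoelace formula its area is 1.45.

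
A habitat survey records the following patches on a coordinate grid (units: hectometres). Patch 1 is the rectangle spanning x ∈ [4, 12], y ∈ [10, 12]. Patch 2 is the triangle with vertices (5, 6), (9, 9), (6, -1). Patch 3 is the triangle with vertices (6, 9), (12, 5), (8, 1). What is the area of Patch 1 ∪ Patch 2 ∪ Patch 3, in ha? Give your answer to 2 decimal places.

By inclusion–exclusion:
Individual areas: |Patch 1| = 16, |Patch 2| = 15.5, |Patch 3| = 20.
|Patch 1∩Patch 2| = 0.
|Patch 1∩Patch 3| = 0.
|Patch 2∩Patch 3| = 4.4279.
|Patch 1∩Patch 2∩Patch 3| = 0.
|Patch 1 ∪ Patch 2 ∪ Patch 3| = 51.5 − 4.4279 + 0 = 47.07.

47.07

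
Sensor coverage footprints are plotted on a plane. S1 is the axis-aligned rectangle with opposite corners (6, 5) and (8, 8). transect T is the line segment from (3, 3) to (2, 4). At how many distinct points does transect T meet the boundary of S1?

0

The segment lies entirely outside S1 and never meets its boundary.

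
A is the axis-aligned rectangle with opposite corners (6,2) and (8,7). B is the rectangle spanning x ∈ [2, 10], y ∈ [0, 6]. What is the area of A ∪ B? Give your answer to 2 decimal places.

50.00

By inclusion–exclusion:
Individual areas: |A| = 10, |B| = 48.
|A∩B|: x∈[6,8], y∈[2,6] → 2·4 = 8.
|A ∪ B| = 58 − 8 = 50.00.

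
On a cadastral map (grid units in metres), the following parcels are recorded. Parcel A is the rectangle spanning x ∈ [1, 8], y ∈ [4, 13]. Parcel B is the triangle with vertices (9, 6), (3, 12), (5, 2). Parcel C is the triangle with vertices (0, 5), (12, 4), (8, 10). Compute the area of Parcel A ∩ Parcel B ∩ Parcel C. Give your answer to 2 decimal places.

The intersection is the polygon with vertices (7.385,4.385), (4.475,4.627), (3.911,7.444), (6.154,8.846), (8,7), (8,5).
By the shoelace formula its area is 13.49.

13.49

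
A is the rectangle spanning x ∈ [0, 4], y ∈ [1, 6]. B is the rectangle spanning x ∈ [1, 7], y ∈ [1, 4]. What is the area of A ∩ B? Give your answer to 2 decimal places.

|A∩B|: x∈[1,4], y∈[1,4] → 3·3 = 9.

9.00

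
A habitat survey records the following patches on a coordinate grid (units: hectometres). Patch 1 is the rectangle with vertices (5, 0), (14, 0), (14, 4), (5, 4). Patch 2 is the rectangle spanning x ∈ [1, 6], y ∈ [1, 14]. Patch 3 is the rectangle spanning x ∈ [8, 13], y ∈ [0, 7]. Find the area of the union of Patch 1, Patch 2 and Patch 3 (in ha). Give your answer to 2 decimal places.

By inclusion–exclusion:
Individual areas: |Patch 1| = 36, |Patch 2| = 65, |Patch 3| = 35.
|Patch 1∩Patch 2|: x∈[5,6], y∈[1,4] → 1·3 = 3.
|Patch 1∩Patch 3|: x∈[8,13], y∈[0,4] → 5·4 = 20.
|Patch 2∩Patch 3| = 0 (no overlap).
|Patch 1∩Patch 2∩Patch 3| = 0.
|Patch 1 ∪ Patch 2 ∪ Patch 3| = 136 − 23 + 0 = 113.00.

113.00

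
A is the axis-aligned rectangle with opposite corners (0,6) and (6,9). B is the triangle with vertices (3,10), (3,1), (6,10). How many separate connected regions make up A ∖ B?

2

A ∖ B splits into 2 disjoint pieces (area 2.5, area 9).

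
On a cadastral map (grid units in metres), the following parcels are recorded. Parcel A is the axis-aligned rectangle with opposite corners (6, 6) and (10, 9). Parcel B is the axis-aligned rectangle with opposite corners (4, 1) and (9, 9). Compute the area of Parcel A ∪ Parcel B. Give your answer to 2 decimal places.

43.00

By inclusion–exclusion:
Individual areas: |Parcel A| = 12, |Parcel B| = 40.
|Parcel A∩Parcel B|: x∈[6,9], y∈[6,9] → 3·3 = 9.
|Parcel A ∪ Parcel B| = 52 − 9 = 43.00.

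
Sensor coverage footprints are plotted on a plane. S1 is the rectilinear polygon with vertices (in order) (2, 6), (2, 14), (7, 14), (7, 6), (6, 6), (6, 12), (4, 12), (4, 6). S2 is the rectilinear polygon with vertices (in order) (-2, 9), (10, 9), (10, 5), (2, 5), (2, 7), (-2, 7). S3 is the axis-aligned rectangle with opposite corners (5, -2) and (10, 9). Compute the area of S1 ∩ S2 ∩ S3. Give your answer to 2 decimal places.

3.00

The intersection is the polygon with vertices (6,6), (6,9), (7,9), (7,6).
By the shoelace formula its area is 3.00.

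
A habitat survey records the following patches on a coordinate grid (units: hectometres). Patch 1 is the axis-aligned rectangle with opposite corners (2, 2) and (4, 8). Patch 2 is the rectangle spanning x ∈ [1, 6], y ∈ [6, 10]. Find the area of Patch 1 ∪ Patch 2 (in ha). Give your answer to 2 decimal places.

By inclusion–exclusion:
Individual areas: |Patch 1| = 12, |Patch 2| = 20.
|Patch 1∩Patch 2|: x∈[2,4], y∈[6,8] → 2·2 = 4.
|Patch 1 ∪ Patch 2| = 32 − 4 = 28.00.

28.00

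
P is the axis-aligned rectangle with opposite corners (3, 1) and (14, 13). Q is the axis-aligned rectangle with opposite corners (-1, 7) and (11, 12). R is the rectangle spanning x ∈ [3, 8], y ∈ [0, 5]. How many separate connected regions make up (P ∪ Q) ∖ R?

1

(P ∪ Q) ∖ R is a single connected region.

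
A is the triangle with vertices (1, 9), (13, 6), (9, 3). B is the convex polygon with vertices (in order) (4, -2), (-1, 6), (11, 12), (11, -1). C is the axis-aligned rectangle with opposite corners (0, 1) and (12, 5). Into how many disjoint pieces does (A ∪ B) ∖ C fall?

(A ∪ B) ∖ C splits into 2 disjoint pieces (area 50.7, area 20.3125).

2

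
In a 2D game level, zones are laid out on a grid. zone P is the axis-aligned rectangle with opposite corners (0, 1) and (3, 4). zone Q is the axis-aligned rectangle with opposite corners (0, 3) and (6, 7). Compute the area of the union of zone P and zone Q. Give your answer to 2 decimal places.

30.00

By inclusion–exclusion:
Individual areas: |zone P| = 9, |zone Q| = 24.
|zone P∩zone Q|: x∈[0,3], y∈[3,4] → 3·1 = 3.
|zone P ∪ zone Q| = 33 − 3 = 30.00.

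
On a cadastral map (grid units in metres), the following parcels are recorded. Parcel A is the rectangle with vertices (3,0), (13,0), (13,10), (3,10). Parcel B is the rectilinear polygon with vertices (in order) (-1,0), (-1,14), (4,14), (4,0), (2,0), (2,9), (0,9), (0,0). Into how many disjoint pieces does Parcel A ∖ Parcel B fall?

Parcel A ∖ Parcel B is a single connected region.

1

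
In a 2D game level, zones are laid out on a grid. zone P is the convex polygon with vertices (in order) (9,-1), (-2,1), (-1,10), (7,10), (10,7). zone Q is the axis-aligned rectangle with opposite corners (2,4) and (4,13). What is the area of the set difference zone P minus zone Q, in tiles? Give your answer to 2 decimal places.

96.00

|zone P| = 108, |zone P∩zone Q| = 12.
|zone P ∖ zone Q| = |zone P| − |zone P∩zone Q| = 108 − 12 = 96.00.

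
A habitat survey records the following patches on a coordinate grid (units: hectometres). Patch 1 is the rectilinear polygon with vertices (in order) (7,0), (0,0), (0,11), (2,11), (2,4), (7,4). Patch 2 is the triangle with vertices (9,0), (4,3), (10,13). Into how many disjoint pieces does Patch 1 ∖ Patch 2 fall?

1

Patch 1 ∖ Patch 2 is a single connected region.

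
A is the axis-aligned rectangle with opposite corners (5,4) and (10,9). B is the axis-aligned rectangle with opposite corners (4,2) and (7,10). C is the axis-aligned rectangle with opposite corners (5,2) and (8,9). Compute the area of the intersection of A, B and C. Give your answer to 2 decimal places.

10.00

The intersection is the polygon with vertices (5,9), (7,9), (7,4), (5,4).
By the shoelace formula its area is 10.00.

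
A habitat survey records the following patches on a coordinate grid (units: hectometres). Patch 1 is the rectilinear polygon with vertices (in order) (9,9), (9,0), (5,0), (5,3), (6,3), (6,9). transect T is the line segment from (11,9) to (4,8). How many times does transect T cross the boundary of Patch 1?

2

The segment meets the boundary at (6,8.286), (9,8.714).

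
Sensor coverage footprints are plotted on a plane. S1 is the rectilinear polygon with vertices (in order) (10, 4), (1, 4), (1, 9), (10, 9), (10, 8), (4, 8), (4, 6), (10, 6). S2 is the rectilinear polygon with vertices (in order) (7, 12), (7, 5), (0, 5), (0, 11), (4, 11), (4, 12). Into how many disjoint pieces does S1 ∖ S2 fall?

2

S1 ∖ S2 splits into 2 disjoint pieces (area 12, area 3).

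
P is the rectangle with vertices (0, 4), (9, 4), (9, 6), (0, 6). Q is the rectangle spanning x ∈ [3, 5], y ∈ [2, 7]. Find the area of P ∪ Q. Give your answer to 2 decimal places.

24.00

By inclusion–exclusion:
Individual areas: |P| = 18, |Q| = 10.
|P∩Q|: x∈[3,5], y∈[4,6] → 2·2 = 4.
|P ∪ Q| = 28 − 4 = 24.00.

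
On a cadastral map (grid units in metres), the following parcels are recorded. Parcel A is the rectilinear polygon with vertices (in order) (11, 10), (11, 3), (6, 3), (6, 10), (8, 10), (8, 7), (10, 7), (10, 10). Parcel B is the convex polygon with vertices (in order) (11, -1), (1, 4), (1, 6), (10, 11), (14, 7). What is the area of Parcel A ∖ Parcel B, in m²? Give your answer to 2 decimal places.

1.33

|Parcel A| = 29, |Parcel A∩Parcel B| = 27.6667.
|Parcel A ∖ Parcel B| = |Parcel A| − |Parcel A∩Parcel B| = 29 − 27.6667 = 1.33.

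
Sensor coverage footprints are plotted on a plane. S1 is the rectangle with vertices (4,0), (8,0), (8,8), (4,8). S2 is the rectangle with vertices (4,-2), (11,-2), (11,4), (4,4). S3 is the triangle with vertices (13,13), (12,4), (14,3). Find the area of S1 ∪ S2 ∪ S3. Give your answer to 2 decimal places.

67.50

By inclusion–exclusion:
Individual areas: |S1| = 32, |S2| = 42, |S3| = 9.5.
|S1∩S2|: x∈[4,8], y∈[0,4] → 4·4 = 16.
|S1∩S3| = 0.
|S2∩S3| = 0.
|S1∩S2∩S3| = 0.
|S1 ∪ S2 ∪ S3| = 83.5 − 16 + 0 = 67.50.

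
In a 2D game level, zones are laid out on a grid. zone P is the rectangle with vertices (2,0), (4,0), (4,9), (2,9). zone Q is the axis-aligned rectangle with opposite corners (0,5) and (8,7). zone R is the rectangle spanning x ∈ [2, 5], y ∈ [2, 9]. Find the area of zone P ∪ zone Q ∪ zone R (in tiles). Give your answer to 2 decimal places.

By inclusion–exclusion:
Individual areas: |zone P| = 18, |zone Q| = 16, |zone R| = 21.
|zone P∩zone Q|: x∈[2,4], y∈[5,7] → 2·2 = 4.
|zone P∩zone R|: x∈[2,4], y∈[2,9] → 2·7 = 14.
|zone Q∩zone R|: x∈[2,5], y∈[5,7] → 3·2 = 6.
|zone P∩zone Q∩zone R| = 4.
|zone P ∪ zone Q ∪ zone R| = 55 − 24 + 4 = 35.00.

35.00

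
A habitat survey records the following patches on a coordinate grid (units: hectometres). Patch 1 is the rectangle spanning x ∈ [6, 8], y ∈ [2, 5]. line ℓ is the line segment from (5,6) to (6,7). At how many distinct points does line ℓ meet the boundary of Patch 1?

0

The segment lies entirely outside Patch 1 and never meets its boundary.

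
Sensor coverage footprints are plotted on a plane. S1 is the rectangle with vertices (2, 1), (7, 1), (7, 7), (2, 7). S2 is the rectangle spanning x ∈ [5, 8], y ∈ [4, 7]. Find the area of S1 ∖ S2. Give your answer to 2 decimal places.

|S1∩S2|: x∈[5,7], y∈[4,7] → 2·3 = 6.
|S1| = 30.
|S1 ∖ S2| = |S1| − |S1∩S2| = 30 − 6 = 24.00.

24.00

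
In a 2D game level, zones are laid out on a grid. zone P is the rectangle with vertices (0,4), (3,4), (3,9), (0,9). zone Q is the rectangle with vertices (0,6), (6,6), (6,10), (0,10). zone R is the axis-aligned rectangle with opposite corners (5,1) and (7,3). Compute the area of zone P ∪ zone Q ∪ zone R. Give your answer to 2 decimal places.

By inclusion–exclusion:
Individual areas: |zone P| = 15, |zone Q| = 24, |zone R| = 4.
|zone P∩zone Q|: x∈[0,3], y∈[6,9] → 3·3 = 9.
|zone P∩zone R| = 0 (no overlap).
|zone Q∩zone R| = 0 (no overlap).
|zone P∩zone Q∩zone R| = 0.
|zone P ∪ zone Q ∪ zone R| = 43 − 9 + 0 = 34.00.

34.00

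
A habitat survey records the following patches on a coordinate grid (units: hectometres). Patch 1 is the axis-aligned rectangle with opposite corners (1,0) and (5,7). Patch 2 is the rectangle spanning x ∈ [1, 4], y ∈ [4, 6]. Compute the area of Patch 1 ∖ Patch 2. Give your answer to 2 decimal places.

|Patch 1∩Patch 2|: x∈[1,4], y∈[4,6] → 3·2 = 6.
|Patch 1| = 28.
|Patch 1 ∖ Patch 2| = |Patch 1| − |Patch 1∩Patch 2| = 28 − 6 = 22.00.

22.00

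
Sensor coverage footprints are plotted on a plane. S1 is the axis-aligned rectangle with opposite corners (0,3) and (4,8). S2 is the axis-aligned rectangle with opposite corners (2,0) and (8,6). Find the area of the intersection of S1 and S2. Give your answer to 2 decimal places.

|S1∩S2|: x∈[2,4], y∈[3,6] → 2·3 = 6.

6.00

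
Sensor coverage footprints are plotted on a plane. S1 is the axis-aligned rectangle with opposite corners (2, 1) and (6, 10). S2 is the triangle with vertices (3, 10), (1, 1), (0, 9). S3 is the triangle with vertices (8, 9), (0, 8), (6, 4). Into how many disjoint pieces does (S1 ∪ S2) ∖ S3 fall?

2

(S1 ∪ S2) ∖ S3 splits into 2 disjoint pieces (area 8.3551, area 23.8182).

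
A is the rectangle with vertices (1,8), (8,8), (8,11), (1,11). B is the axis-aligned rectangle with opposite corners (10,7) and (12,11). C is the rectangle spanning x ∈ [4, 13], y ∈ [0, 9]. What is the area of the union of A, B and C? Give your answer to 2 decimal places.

102.00

By inclusion–exclusion:
Individual areas: |A| = 21, |B| = 8, |C| = 81.
|A∩B| = 0 (no overlap).
|A∩C|: x∈[4,8], y∈[8,9] → 4·1 = 4.
|B∩C|: x∈[10,12], y∈[7,9] → 2·2 = 4.
|A∩B∩C| = 0.
|A ∪ B ∪ C| = 110 − 8 + 0 = 102.00.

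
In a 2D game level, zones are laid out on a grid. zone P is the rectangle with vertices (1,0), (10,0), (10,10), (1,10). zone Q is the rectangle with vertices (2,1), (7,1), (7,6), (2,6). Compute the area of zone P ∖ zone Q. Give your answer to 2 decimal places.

65.00

|zone P∩zone Q|: x∈[2,7], y∈[1,6] → 5·5 = 25.
|zone P| = 90.
|zone P ∖ zone Q| = |zone P| − |zone P∩zone Q| = 90 − 25 = 65.00.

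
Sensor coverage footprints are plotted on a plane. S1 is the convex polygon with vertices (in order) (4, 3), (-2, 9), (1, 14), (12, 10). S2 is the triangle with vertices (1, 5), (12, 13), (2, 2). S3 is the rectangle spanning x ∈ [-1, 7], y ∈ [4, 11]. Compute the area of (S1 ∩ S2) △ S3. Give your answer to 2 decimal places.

|S1 ∩ S2| = 15.5962.
|(S1 ∩ S2) ∩ S3| = 11.8122.
|(S1 ∩ S2) △ S3| = 15.5962 + 56 − 23.6244 = 47.97.

47.97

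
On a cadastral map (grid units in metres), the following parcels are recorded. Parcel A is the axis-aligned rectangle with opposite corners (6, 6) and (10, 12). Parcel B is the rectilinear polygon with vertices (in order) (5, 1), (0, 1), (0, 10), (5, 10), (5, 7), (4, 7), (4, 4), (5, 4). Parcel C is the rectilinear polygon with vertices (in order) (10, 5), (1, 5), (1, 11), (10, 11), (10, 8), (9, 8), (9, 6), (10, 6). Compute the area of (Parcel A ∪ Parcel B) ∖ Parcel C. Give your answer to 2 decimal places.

30.00

|Parcel A ∪ Parcel B| = 66.
|(Parcel A ∪ Parcel B) ∩ Parcel C| = 36.
|(Parcel A ∪ Parcel B) ∖ Parcel C| = 66 − 36 = 30.00.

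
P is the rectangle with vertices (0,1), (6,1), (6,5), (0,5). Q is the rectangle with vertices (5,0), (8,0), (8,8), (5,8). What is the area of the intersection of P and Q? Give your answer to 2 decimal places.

4.00

|P∩Q|: x∈[5,6], y∈[1,5] → 1·4 = 4.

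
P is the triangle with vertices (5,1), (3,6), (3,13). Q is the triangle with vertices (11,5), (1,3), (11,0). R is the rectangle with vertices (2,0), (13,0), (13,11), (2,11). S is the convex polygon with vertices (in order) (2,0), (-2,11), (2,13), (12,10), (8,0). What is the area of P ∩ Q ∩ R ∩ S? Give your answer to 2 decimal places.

0.73

The intersection is the polygon with vertices (4.86,1.842), (4.636,1.909), (3.963,3.593), (4.548,3.71).
By the shoelace formula its area is 0.73.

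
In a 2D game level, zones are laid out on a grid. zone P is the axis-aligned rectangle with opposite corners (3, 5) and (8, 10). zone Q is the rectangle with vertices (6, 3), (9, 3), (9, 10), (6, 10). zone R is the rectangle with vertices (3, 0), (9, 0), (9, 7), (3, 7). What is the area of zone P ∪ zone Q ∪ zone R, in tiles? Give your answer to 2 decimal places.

By inclusion–exclusion:
Individual areas: |zone P| = 25, |zone Q| = 21, |zone R| = 42.
|zone P∩zone Q|: x∈[6,8], y∈[5,10] → 2·5 = 10.
|zone P∩zone R|: x∈[3,8], y∈[5,7] → 5·2 = 10.
|zone Q∩zone R|: x∈[6,9], y∈[3,7] → 3·4 = 12.
|zone P∩zone Q∩zone R| = 4.
|zone P ∪ zone Q ∪ zone R| = 88 − 32 + 4 = 60.00.

60.00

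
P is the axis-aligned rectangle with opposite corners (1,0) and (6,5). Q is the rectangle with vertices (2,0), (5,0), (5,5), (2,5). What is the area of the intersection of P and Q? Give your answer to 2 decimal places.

|P∩Q|: x∈[2,5], y∈[0,5] → 3·5 = 15.

15.00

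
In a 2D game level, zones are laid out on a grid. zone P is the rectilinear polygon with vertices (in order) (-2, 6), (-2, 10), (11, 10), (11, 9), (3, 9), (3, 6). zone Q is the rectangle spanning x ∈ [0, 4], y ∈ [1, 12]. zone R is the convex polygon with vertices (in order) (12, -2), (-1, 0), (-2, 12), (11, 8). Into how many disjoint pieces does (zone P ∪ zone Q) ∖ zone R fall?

(zone P ∪ zone Q) ∖ zone R splits into 3 disjoint pieces (area 1.3333, area 4.9231, area 4.875).

3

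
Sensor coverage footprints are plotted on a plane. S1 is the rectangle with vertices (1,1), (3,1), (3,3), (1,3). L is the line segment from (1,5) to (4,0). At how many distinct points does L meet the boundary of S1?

The segment meets the boundary at (3,1.667), (2.2,3).

2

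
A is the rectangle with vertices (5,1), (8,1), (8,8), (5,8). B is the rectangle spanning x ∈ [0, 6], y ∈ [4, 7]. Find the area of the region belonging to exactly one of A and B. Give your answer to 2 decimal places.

33.00

|A∩B|: x∈[5,6], y∈[4,7] → 1·3 = 3.
|A △ B| = |A| + |B| − 2·|A∩B| = 21 + 18 − 6 = 33.00.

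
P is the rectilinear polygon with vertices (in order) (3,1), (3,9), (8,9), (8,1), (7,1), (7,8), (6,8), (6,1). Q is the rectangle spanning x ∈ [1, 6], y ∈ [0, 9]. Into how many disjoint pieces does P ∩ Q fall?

1

P ∩ Q is a single connected region.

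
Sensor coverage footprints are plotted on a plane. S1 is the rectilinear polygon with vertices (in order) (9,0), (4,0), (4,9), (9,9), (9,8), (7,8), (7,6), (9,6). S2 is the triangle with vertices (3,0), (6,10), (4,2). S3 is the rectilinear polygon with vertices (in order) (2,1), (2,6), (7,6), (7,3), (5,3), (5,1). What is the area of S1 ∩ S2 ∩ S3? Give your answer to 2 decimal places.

The intersection is the polygon with vertices (4.8,6), (5,6), (4,2), (4,3.333).
By the shoelace formula its area is 0.93.

0.93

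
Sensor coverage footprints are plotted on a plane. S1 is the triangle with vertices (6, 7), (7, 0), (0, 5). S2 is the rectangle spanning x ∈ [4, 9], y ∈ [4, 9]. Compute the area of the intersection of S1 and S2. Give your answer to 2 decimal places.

The intersection is the polygon with vertices (6.429,4), (4,4), (4,6.333), (6,7).
By the shoelace formula its area is 5.98.

5.98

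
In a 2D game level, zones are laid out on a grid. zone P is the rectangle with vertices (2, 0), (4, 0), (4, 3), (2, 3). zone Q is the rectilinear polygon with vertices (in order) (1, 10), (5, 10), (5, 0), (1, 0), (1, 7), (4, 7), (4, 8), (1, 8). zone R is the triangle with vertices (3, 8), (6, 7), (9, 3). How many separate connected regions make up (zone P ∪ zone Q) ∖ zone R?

2

(zone P ∪ zone Q) ∖ zone R splits into 2 disjoint pieces (area 27.75, area 8.5).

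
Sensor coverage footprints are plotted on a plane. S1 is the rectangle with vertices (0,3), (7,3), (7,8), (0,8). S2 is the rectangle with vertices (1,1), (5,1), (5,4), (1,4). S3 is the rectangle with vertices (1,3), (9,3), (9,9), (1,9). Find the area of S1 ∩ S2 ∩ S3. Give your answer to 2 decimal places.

The intersection is the polygon with vertices (1,4), (5,4), (5,3), (1,3).
By the shoelace formula its area is 4.00.

4.00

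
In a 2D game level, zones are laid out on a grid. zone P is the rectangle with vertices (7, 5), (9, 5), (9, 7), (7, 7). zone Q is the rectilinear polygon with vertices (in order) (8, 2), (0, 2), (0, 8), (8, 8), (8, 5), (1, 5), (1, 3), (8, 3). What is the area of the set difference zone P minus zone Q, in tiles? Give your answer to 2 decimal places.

2.00

|zone P| = 4, |zone P∩zone Q| = 2.
|zone P ∖ zone Q| = |zone P| − |zone P∩zone Q| = 4 − 2 = 2.00.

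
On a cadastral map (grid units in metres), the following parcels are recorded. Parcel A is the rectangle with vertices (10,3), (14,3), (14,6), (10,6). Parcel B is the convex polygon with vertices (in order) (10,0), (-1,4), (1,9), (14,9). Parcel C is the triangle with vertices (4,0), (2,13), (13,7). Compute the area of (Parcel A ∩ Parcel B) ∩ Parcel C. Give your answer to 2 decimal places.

The region (Parcel A ∩ Parcel B) ∩ Parcel C is the polygon with vertices (10,6), (11.714,6), (10,4.667).
By the shoelace formula its area is 1.14.

1.14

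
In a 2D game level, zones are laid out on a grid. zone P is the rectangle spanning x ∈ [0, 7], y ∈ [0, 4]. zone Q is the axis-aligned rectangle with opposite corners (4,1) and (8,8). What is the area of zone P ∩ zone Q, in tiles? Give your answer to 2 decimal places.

|zone P∩zone Q|: x∈[4,7], y∈[1,4] → 3·3 = 9.

9.00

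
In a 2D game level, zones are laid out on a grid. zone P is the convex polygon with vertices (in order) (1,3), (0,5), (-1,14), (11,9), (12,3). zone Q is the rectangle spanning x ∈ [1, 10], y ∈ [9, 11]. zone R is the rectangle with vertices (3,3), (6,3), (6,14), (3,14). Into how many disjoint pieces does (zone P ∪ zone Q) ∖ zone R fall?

(zone P ∪ zone Q) ∖ zone R splits into 2 disjoint pieces (area 33.1667, area 41.2167).

2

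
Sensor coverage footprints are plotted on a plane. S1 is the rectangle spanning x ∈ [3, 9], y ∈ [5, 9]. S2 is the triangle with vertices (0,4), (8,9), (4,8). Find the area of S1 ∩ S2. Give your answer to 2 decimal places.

4.31

The intersection is the polygon with vertices (3,7), (4,8), (8,9), (3,5.875).
By the shoelace formula its area is 4.31.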